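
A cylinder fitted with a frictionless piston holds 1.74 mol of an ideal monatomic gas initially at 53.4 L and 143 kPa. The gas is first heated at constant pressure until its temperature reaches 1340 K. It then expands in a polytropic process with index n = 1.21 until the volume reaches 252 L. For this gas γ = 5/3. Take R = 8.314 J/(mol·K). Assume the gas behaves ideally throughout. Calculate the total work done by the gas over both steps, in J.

23000 J

T₁ = P₁V₁/(nR) = 143×53.4/(1.74×8.314) = 528 K.
Step 1 — Isobaric: P stays 143 kPa; V/T = const ⇒ T₂ = 1340 K, V₂ = 136 L.
W = PΔV = 143×(136−53.4) kPa·L = 11700 J.
ΔU = nCvΔT = 1.74×12.5×(1340−528) = 17600 J.
Q = ΔU + W = nCpΔT = 29400 J.
State after step 1: P = 143 kPa, V = 136 L, T = 1340 K.
Step 2 — Polytropic n=1.21: T₂ = T₁(V₁/V₂)^(n−1) = 1340×(0.538)^0.21 = 1180 K; P₂ = P₁(V₁/V₂)^n = 67.5 kPa.
W = (P₁V₁−P₂V₂)/(n−1) = (143×136−67.5×252)/0.21 = 11300 J.
ΔU = nCvΔT = 1.74×12.5×(1180−1340) = -3550 J.
Q = ΔU + W = 7720 J.
Net over both steps: W = 23000 J, Q = 37100 J, ΔU = 14100 J.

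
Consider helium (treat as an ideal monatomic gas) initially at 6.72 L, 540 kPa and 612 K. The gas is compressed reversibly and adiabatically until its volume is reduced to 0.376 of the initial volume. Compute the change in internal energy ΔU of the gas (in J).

5010 J

n = P₁V₁/(RT₁) = 540×6.72/(8.314×612) = 0.713 mol.
Adiabatic: TV^(γ−1) = const ⇒ T₂ = 612×(2.66)^0.667 = 1170 K; PV^γ = const ⇒ P₂ = 2760 kPa.
For an ideal gas ΔU = nCvΔT with Cv = (3/2)R = 12.5 J/(mol·K).
ΔU = 0.713×12.5×(1170−612) = 5010 J.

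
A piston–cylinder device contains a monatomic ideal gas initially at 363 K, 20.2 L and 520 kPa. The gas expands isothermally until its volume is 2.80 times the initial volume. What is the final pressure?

Isothermal: T stays 363 K; PV = const ⇒ V₂ = 56.6 L, P₂ = 186 kPa.

186 kPa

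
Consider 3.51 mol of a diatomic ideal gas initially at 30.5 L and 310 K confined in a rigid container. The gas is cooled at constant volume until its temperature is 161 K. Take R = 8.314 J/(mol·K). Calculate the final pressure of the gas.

154 kPa

P₁ = nRT₁/V₁ = 3.51×8.314×310/30.5 = 297 kPa.
Isochoric: V stays 30.5 L; P/T = const ⇒ T₂ = 161 K, P₂ = 154 kPa.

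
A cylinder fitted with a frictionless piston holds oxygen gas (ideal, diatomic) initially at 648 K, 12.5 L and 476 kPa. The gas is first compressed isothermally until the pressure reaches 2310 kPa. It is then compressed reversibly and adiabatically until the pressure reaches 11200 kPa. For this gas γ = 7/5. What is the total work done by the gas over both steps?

n = P₁V₁/(RT₁) = 476×12.5/(8.314×648) = 1.10 mol.
Step 1 — Isothermal: T stays 648 K; PV = const ⇒ V₂ = 2.58 L, P₂ = 2310 kPa.
ΔU = 0 (ideal gas, T constant).
W = nRT ln(V₂/V₁) = 1.10×8.314×648×ln(0.206) = -9400 J.
Q = ΔU + W = -9400 J.
State after step 1: P = 2310 kPa, V = 2.58 L, T = 648 K.
Step 2 — Adiabatic: T₂/T₁ = (P₂/P₁)^((γ−1)/γ) ⇒ T₂ = 648×(4.85)^0.286 = 1020 K; V₂ = 0.834 L.
ΔU = nCvΔT = 1.10×20.8×(1020−648) = 8480 J.
Q = 0 for an adiabatic process, so W = −ΔU = -8480 J.
Net over both steps: W = -17900 J, Q = -9400 J, ΔU = 8480 J.

-17900 J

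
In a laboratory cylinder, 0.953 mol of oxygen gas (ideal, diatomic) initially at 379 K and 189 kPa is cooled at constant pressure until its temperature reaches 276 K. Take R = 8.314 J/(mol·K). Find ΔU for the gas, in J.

V₁ = nRT₁/P₁ = 0.953×8.314×379/189 = 15.9 L.
Isobaric: P stays 189 kPa; V/T = const ⇒ T₂ = 276 K, V₂ = 11.6 L.
For an ideal gas ΔU = nCvΔT with Cv = (5/2)R = 20.8 J/(mol·K).
ΔU = 0.953×20.8×(276−379) = -2040 J.

-2040 J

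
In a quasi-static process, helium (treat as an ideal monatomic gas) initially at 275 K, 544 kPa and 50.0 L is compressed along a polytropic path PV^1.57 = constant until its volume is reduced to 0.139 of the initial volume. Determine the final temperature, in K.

Polytropic n=1.57: T₂ = T₁(V₁/V₂)^(n−1) = 275×(7.19)^0.57 = 847 K; P₂ = P₁(V₁/V₂)^n = 12100 kPa.

847 K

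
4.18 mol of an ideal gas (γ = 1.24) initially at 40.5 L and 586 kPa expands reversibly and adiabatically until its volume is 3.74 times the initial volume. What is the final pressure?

114 kPa

T₁ = P₁V₁/(nR) = 586×40.5/(4.18×8.314) = 683 K.
Adiabatic: TV^(γ−1) = const ⇒ T₂ = 683×(0.267)^0.240 = 498 K; PV^γ = const ⇒ P₂ = 114 kPa.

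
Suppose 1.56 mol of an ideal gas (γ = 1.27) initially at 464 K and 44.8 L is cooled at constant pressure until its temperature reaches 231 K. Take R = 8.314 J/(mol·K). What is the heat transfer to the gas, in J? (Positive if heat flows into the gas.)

-14200 J

P₁ = nRT₁/V₁ = 1.56×8.314×464/44.8 = 134 kPa.
Isobaric: P stays 134 kPa; V/T = const ⇒ T₂ = 231 K, V₂ = 22.3 L.
W = PΔV = 134×(22.3−44.8) kPa·L = -3020 J.
ΔU = nCvΔT = 1.56×30.8×(231−464) = -11200 J.
Q = ΔU + W = nCpΔT = -14200 J.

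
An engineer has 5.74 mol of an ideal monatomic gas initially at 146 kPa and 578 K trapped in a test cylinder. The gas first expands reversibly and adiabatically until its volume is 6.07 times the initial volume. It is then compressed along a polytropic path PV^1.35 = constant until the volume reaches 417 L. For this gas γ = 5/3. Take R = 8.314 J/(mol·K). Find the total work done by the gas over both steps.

18900 J

V₁ = nRT₁/P₁ = 5.74×8.314×578/146 = 189 L.
Step 1 — Adiabatic: TV^(γ−1) = const ⇒ T₂ = 578×(0.165)^0.667 = 174 K; PV^γ = const ⇒ P₂ = 7.23 kPa.
ΔU = nCvΔT = 5.74×12.5×(174−578) = -28900 J.
Q = 0 for an adiabatic process, so W = −ΔU = 28900 J.
State after step 1: P = 7.23 kPa, V = 1150 L, T = 174 K.
Step 2 — Polytropic n=1.35: T₂ = T₁(V₁/V₂)^(n−1) = 174×(2.75)^0.35 = 247 K; P₂ = P₁(V₁/V₂)^n = 28.3 kPa.
W = (P₁V₁−P₂V₂)/(n−1) = (7.23×1150−28.3×417)/0.35 = -10100 J.
ΔU = nCvΔT = 5.74×12.5×(247−174) = 5280 J.
Q = ΔU + W = -4780 J.
Net over both steps: W = 18900 J, Q = -4780 J, ΔU = -23700 J.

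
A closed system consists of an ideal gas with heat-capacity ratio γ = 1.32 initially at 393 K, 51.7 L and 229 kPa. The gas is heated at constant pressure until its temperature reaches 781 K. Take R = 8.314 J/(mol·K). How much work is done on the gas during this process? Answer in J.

n = P₁V₁/(RT₁) = 229×51.7/(8.314×393) = 3.62 mol.
Isobaric: P stays 229 kPa; V/T = const ⇒ T₂ = 781 K, V₂ = 103 L.
W = PΔV = 229×(103−51.7) kPa·L = 11700 J.
Work done on the gas = −W_by = -11700 J.

-11700 J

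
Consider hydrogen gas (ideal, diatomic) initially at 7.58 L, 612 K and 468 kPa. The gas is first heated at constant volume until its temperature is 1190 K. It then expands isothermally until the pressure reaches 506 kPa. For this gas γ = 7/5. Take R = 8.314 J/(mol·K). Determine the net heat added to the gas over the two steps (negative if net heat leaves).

12400 J

n = P₁V₁/(RT₁) = 468×7.58/(8.314×612) = 0.697 mol.
Step 1 — Isochoric: V stays 7.58 L; P/T = const ⇒ T₂ = 1190 K, P₂ = 910 kPa.
W = 0 (no volume change).
ΔU = nCvΔT = 0.697×20.8×(1190−612) = 8380 J.
Q = ΔU = 8380 J.
State after step 1: P = 910 kPa, V = 7.58 L, T = 1190 K.
Step 2 — Isothermal: T stays 1190 K; PV = const ⇒ V₂ = 13.6 L, P₂ = 506 kPa.
ΔU = 0 (ideal gas, T constant).
W = nRT ln(V₂/V₁) = 0.697×8.314×1190×ln(1.80) = 4050 J.
Q = ΔU + W = 4050 J.
Net over both steps: W = 4050 J, Q = 12400 J, ΔU = 8380 J.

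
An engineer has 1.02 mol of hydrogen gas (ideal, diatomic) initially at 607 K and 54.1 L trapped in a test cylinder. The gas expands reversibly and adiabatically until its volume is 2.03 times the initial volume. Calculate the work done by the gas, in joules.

3170 J

P₁ = nRT₁/V₁ = 1.02×8.314×607/54.1 = 95.1 kPa.
Adiabatic: TV^(γ−1) = const ⇒ T₂ = 607×(0.493)^0.400 = 457 K; PV^γ = const ⇒ P₂ = 35.3 kPa.
ΔU = nCvΔT = 1.02×20.8×(457−607) = -3170 J.
Q = 0 for an adiabatic process, so W = −ΔU = 3170 J.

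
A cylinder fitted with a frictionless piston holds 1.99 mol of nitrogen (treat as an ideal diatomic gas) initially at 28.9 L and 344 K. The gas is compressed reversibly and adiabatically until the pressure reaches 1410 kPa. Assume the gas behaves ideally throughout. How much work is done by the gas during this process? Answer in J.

P₁ = nRT₁/V₁ = 1.99×8.314×344/28.9 = 197 kPa.
Adiabatic: T₂/T₁ = (P₂/P₁)^((γ−1)/γ) ⇒ T₂ = 344×(7.16)^0.286 = 604 K; V₂ = 7.08 L.
ΔU = nCvΔT = 1.99×20.8×(604−344) = 10700 J.
Q = 0 for an adiabatic process, so W = −ΔU = -10700 J.

-10700 J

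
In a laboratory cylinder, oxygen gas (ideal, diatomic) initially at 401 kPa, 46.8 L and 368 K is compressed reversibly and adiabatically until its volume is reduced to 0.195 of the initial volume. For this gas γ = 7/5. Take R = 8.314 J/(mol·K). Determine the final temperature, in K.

Adiabatic: TV^(γ−1) = const ⇒ T₂ = 368×(5.13)^0.400 = 708 K; PV^γ = const ⇒ P₂ = 3950 kPa.

708 K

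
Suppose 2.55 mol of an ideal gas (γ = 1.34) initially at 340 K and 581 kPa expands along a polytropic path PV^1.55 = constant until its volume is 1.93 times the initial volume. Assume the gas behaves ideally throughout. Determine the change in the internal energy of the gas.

V₁ = nRT₁/P₁ = 2.55×8.314×340/581 = 12.4 L.
Polytropic n=1.55: T₂ = T₁(V₁/V₂)^(n−1) = 340×(0.518)^0.55 = 237 K; P₂ = P₁(V₁/V₂)^n = 210 kPa.
For an ideal gas ΔU = nCvΔT with Cv = R/(γ−1) = 24.5 J/(mol·K).
ΔU = 2.55×24.5×(237−340) = -6430 J.

-6430 J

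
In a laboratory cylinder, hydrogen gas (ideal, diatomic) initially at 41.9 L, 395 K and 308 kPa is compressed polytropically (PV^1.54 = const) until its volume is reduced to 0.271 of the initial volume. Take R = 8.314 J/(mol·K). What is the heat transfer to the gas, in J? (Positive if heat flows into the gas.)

n = P₁V₁/(RT₁) = 308×41.9/(8.314×395) = 3.93 mol.
Polytropic n=1.54: T₂ = T₁(V₁/V₂)^(n−1) = 395×(3.69)^0.54 = 799 K; P₂ = P₁(V₁/V₂)^n = 2300 kPa.
W = (P₁V₁−P₂V₂)/(n−1) = (308×41.9−2300×11.4)/0.54 = -24500 J.
ΔU = nCvΔT = 3.93×20.8×(799−395) = 33000 J.
Q = ΔU + W = 8560 J.

8560 J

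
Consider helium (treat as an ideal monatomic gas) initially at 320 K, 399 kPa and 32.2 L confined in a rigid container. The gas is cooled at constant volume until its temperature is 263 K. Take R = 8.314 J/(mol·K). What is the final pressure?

328 kPa

Isochoric: V stays 32.2 L; P/T = const ⇒ T₂ = 263 K, P₂ = 328 kPa.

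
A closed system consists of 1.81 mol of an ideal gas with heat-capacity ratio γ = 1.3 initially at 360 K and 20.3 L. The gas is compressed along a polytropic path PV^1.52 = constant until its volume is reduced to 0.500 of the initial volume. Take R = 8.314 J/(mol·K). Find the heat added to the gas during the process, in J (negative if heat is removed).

3320 J

P₁ = nRT₁/V₁ = 1.81×8.314×360/20.3 = 267 kPa.
Polytropic n=1.52: T₂ = T₁(V₁/V₂)^(n−1) = 360×(2.00)^0.52 = 516 K; P₂ = P₁(V₁/V₂)^n = 765 kPa.
W = (P₁V₁−P₂V₂)/(n−1) = (267×20.3−765×10.2)/0.52 = -4520 J.
ΔU = nCvΔT = 1.81×27.7×(516−360) = 7840 J.
Q = ΔU + W = 3320 J.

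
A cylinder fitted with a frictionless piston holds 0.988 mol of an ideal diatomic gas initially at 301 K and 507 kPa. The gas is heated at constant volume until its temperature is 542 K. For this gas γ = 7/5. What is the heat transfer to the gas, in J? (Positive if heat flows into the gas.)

V₁ = nRT₁/P₁ = 0.988×8.314×301/507 = 4.88 L.
Isochoric: V stays 4.88 L; P/T = const ⇒ T₂ = 542 K, P₂ = 913 kPa.
W = 0 (no volume change).
ΔU = nCvΔT = 0.988×20.8×(542−301) = 4950 J.
Q = ΔU = 4950 J.

4950 J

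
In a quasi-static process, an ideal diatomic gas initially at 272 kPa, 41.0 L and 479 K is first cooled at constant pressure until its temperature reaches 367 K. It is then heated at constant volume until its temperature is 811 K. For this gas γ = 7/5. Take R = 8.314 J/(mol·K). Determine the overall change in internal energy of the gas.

n = P₁V₁/(RT₁) = 272×41.0/(8.314×479) = 2.80 mol.
Step 1 — Isobaric: P stays 272 kPa; V/T = const ⇒ T₂ = 367 K, V₂ = 31.4 L.
W = PΔV = 272×(31.4−41.0) kPa·L = -2610 J.
ΔU = nCvΔT = 2.80×20.8×(367−479) = -6520 J.
Q = ΔU + W = nCpΔT = -9130 J.
State after step 1: P = 272 kPa, V = 31.4 L, T = 367 K.
Step 2 — Isochoric: V stays 31.4 L; P/T = const ⇒ T₂ = 811 K, P₂ = 601 kPa.
W = 0 (no volume change).
ΔU = nCvΔT = 2.80×20.8×(811−367) = 25800 J.
Q = ΔU = 25800 J.
Net over both steps: W = -2610 J, Q = 16700 J, ΔU = 19300 J.

19300 J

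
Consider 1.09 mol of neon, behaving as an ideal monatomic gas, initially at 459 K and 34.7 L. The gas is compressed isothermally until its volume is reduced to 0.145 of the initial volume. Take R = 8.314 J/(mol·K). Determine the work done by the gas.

P₁ = nRT₁/V₁ = 1.09×8.314×459/34.7 = 120 kPa.
Isothermal: T stays 459 K; PV = const ⇒ V₂ = 5.03 L, P₂ = 827 kPa.
W = nRT ln(V₂/V₁) = 1.09×8.314×459×ln(0.145) = -8030 J.

-8030 J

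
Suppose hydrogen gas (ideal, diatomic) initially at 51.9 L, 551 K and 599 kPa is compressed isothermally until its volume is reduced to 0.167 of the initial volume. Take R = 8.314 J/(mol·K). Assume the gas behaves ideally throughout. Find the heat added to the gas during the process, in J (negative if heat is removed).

n = P₁V₁/(RT₁) = 599×51.9/(8.314×551) = 6.79 mol.
Isothermal: T stays 551 K; PV = const ⇒ V₂ = 8.67 L, P₂ = 3590 kPa.
ΔU = 0 (ideal gas, T constant).
W = nRT ln(V₂/V₁) = 6.79×8.314×551×ln(0.167) = -55600 J.
Q = ΔU + W = -55600 J.

-55600 J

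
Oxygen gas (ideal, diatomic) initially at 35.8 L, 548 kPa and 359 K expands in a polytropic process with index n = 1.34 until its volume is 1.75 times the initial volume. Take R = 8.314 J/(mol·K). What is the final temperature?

297 K

Polytropic n=1.34: T₂ = T₁(V₁/V₂)^(n−1) = 359×(0.571)^0.34 = 297 K; P₂ = P₁(V₁/V₂)^n = 259 kPa.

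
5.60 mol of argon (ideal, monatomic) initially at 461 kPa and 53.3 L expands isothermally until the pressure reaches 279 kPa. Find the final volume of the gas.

T₁ = P₁V₁/(nR) = 461×53.3/(5.60×8.314) = 528 K.
Isothermal: T stays 528 K; PV = const ⇒ V₂ = 88.1 L, P₂ = 279 kPa.

88.1 L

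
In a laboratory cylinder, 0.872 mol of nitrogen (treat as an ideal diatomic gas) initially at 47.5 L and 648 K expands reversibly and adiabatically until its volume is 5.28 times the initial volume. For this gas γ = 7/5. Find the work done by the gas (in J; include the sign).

5710 J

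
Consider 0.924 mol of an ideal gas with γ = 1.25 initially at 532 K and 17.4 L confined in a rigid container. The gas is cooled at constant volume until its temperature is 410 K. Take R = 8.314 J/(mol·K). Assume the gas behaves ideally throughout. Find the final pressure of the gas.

181 kPa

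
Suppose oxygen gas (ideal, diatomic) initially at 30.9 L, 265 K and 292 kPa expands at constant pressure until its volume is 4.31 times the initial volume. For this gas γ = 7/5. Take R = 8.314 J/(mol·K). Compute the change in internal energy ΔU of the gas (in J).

n = P₁V₁/(RT₁) = 292×30.9/(8.314×265) = 4.10 mol.
Isobaric: P stays 292 kPa; V/T = const ⇒ T₂ = 1140 K, V₂ = 133 L.
For an ideal gas ΔU = nCvΔT with Cv = (5/2)R = 20.8 J/(mol·K).
ΔU = 4.10×20.8×(1140−265) = 74700 J.

74700 J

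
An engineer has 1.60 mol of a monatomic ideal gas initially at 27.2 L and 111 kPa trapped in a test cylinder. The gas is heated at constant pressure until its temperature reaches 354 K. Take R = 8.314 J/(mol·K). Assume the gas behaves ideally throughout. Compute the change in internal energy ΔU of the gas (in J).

T₁ = P₁V₁/(nR) = 111×27.2/(1.60×8.314) = 227 K.
Isobaric: P stays 111 kPa; V/T = const ⇒ T₂ = 354 K, V₂ = 42.4 L.
For an ideal gas ΔU = nCvΔT with Cv = (3/2)R = 12.5 J/(mol·K).
ΔU = 1.60×12.5×(354−227) = 2530 J.

2530 J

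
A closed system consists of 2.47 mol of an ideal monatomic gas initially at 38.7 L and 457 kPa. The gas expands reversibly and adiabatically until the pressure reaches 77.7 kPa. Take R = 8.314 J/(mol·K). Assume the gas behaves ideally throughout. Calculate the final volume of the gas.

112 L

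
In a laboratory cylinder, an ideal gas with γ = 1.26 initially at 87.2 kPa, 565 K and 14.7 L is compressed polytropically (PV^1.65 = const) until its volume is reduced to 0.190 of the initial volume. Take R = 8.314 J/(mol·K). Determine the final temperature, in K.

1660 K

Polytropic n=1.65: T₂ = T₁(V₁/V₂)^(n−1) = 565×(5.26)^0.65 = 1660 K; P₂ = P₁(V₁/V₂)^n = 1350 kPa.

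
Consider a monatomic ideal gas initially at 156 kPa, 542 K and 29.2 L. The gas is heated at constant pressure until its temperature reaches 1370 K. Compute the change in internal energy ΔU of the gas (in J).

n = P₁V₁/(RT₁) = 156×29.2/(8.314×542) = 1.01 mol.
Isobaric: P stays 156 kPa; V/T = const ⇒ T₂ = 1370 K, V₂ = 73.8 L.
For an ideal gas ΔU = nCvΔT with Cv = (3/2)R = 12.5 J/(mol·K).
ΔU = 1.01×12.5×(1370−542) = 10400 J.

10400 J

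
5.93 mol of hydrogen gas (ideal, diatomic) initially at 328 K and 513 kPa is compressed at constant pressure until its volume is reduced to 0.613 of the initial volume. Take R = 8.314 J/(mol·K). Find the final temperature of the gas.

201 K

V₁ = nRT₁/P₁ = 5.93×8.314×328/513 = 31.5 L.
Isobaric: P stays 513 kPa; V/T = const ⇒ T₂ = 201 K, V₂ = 19.3 L.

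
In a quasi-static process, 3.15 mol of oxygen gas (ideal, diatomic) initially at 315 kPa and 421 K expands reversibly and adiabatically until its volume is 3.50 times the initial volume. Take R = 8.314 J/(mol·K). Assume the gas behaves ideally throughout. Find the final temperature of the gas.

V₁ = nRT₁/P₁ = 3.15×8.314×421/315 = 35.0 L.
Adiabatic: TV^(γ−1) = const ⇒ T₂ = 421×(0.286)^0.400 = 255 K; PV^γ = const ⇒ P₂ = 54.5 kPa.

255 K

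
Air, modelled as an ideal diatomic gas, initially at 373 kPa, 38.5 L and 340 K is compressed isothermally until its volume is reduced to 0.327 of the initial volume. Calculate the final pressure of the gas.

Isothermal: T stays 340 K; PV = const ⇒ V₂ = 12.6 L, P₂ = 1140 kPa.

1140 kPa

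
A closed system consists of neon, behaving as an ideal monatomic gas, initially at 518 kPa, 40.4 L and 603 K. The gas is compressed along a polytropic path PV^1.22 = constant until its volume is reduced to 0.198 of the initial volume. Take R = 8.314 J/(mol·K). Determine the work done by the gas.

-40700 J

n = P₁V₁/(RT₁) = 518×40.4/(8.314×603) = 4.17 mol.
Polytropic n=1.22: T₂ = T₁(V₁/V₂)^(n−1) = 603×(5.05)^0.22 = 861 K; P₂ = P₁(V₁/V₂)^n = 3740 kPa.
W = (P₁V₁−P₂V₂)/(n−1) = (518×40.4−3740×8.00)/0.22 = -40700 J.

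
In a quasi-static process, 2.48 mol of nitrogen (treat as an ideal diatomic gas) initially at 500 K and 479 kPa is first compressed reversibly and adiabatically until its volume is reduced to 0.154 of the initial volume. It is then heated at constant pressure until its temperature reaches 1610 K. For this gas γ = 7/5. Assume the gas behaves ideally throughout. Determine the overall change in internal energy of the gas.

V₁ = nRT₁/P₁ = 2.48×8.314×500/479 = 21.5 L.
Step 1 — Adiabatic: TV^(γ−1) = const ⇒ T₂ = 500×(6.49)^0.400 = 1060 K; PV^γ = const ⇒ P₂ = 6570 kPa.
ΔU = nCvΔT = 2.48×20.8×(1060−500) = 28700 J.
Q = 0 for an adiabatic process, so W = −ΔU = -28700 J.
State after step 1: P = 6570 kPa, V = 3.31 L, T = 1060 K.
Step 2 — Isobaric: P stays 6570 kPa; V/T = const ⇒ T₂ = 1610 K, V₂ = 5.05 L.
W = PΔV = 6570×(5.05−3.31) kPa·L = 11400 J.
ΔU = nCvΔT = 2.48×20.8×(1610−1060) = 28500 J.
Q = ΔU + W = nCpΔT = 39900 J.
Net over both steps: W = -17300 J, Q = 39900 J, ΔU = 57200 J.

57200 J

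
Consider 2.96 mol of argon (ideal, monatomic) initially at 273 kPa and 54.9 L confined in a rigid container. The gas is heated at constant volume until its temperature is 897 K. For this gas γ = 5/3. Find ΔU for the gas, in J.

T₁ = P₁V₁/(nR) = 273×54.9/(2.96×8.314) = 609 K.
Isochoric: V stays 54.9 L; P/T = const ⇒ T₂ = 897 K, P₂ = 402 kPa.
For an ideal gas ΔU = nCvΔT with Cv = (3/2)R = 12.5 J/(mol·K).
ΔU = 2.96×12.5×(897−609) = 10600 J.

10600 J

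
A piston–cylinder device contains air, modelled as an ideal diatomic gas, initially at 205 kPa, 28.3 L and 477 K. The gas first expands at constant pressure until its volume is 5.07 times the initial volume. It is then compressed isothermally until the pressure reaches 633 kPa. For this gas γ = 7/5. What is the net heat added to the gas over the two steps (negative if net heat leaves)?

n = P₁V₁/(RT₁) = 205×28.3/(8.314×477) = 1.46 mol.
Step 1 — Isobaric: P stays 205 kPa; V/T = const ⇒ T₂ = 2420 K, V₂ = 143 L.
W = PΔV = 205×(143−28.3) kPa·L = 23600 J.
ΔU = nCvΔT = 1.46×20.8×(2420−477) = 59000 J.
Q = ΔU + W = nCpΔT = 82600 J.
State after step 1: P = 205 kPa, V = 143 L, T = 2420 K.
Step 2 — Isothermal: T stays 2420 K; PV = const ⇒ V₂ = 46.5 L, P₂ = 633 kPa.
ΔU = 0 (ideal gas, T constant).
W = nRT ln(V₂/V₁) = 1.46×8.314×2420×ln(0.324) = -33200 J.
Q = ΔU + W = -33200 J.
Net over both steps: W = -9550 J, Q = 49500 J, ΔU = 59000 J.

49500 J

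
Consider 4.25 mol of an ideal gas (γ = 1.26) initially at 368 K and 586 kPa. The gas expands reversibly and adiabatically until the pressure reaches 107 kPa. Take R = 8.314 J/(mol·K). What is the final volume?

V₁ = nRT₁/P₁ = 4.25×8.314×368/586 = 22.2 L.
Adiabatic: T₂/T₁ = (P₂/P₁)^((γ−1)/γ) ⇒ T₂ = 368×(0.183)^0.206 = 259 K; V₂ = 85.6 L.

85.6 L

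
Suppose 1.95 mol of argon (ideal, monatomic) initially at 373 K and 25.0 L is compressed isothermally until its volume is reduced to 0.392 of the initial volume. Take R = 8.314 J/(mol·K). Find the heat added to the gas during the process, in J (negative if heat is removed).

P₁ = nRT₁/V₁ = 1.95×8.314×373/25.0 = 242 kPa.
Isothermal: T stays 373 K; PV = const ⇒ V₂ = 9.80 L, P₂ = 617 kPa.
ΔU = 0 (ideal gas, T constant).
W = nRT ln(V₂/V₁) = 1.95×8.314×373×ln(0.392) = -5660 J.
Q = ΔU + W = -5660 J.

-5660 J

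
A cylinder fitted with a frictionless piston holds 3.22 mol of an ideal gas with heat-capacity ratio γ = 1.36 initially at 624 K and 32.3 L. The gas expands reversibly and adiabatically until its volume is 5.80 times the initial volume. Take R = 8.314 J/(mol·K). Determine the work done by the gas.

21800 J

P₁ = nRT₁/V₁ = 3.22×8.314×624/32.3 = 517 kPa.
Adiabatic: TV^(γ−1) = const ⇒ T₂ = 624×(0.172)^0.360 = 331 K; PV^γ = const ⇒ P₂ = 47.4 kPa.
ΔU = nCvΔT = 3.22×23.1×(331−624) = -21800 J.
Q = 0 for an adiabatic process, so W = −ΔU = 21800 J.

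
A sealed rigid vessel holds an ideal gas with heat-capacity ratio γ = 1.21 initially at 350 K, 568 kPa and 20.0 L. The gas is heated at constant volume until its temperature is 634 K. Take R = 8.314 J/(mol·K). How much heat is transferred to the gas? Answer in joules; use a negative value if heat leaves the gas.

n = P₁V₁/(RT₁) = 568×20.0/(8.314×350) = 3.90 mol.
Isochoric: V stays 20.0 L; P/T = const ⇒ T₂ = 634 K, P₂ = 1030 kPa.
W = 0 (no volume change).
ΔU = nCvΔT = 3.90×39.6×(634−350) = 43900 J.
Q = ΔU = 43900 J.

43900 J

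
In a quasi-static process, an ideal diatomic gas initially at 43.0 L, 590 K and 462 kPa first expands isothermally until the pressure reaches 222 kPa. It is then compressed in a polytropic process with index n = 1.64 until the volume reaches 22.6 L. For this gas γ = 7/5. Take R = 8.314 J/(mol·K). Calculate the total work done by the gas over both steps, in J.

-29300 J

n = P₁V₁/(RT₁) = 462×43.0/(8.314×590) = 4.05 mol.
Step 1 — Isothermal: T stays 590 K; PV = const ⇒ V₂ = 89.5 L, P₂ = 222 kPa.
ΔU = 0 (ideal gas, T constant).
W = nRT ln(V₂/V₁) = 4.05×8.314×590×ln(2.08) = 14600 J.
Q = ΔU + W = 14600 J.
State after step 1: P = 222 kPa, V = 89.5 L, T = 590 K.
Step 2 — Polytropic n=1.64: T₂ = T₁(V₁/V₂)^(n−1) = 590×(3.96)^0.64 = 1420 K; P₂ = P₁(V₁/V₂)^n = 2120 kPa.
W = (P₁V₁−P₂V₂)/(n−1) = (222×89.5−2120×22.6)/0.64 = -43800 J.
ΔU = nCvΔT = 4.05×20.8×(1420−590) = 70200 J.
Q = ΔU + W = 26300 J.
Net over both steps: W = -29300 J, Q = 40900 J, ΔU = 70200 J.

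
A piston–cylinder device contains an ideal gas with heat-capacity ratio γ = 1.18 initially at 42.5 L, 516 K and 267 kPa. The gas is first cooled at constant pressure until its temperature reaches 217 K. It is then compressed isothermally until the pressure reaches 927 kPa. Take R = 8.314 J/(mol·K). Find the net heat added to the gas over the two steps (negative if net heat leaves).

n = P₁V₁/(RT₁) = 267×42.5/(8.314×516) = 2.65 mol.
Step 1 — Isobaric: P stays 267 kPa; V/T = const ⇒ T₂ = 217 K, V₂ = 17.9 L.
W = PΔV = 267×(17.9−42.5) kPa·L = -6580 J.
ΔU = nCvΔT = 2.65×46.2×(217−516) = -36500 J.
Q = ΔU + W = nCpΔT = -43100 J.
State after step 1: P = 267 kPa, V = 17.9 L, T = 217 K.
Step 2 — Isothermal: T stays 217 K; PV = const ⇒ V₂ = 5.15 L, P₂ = 927 kPa.
ΔU = 0 (ideal gas, T constant).
W = nRT ln(V₂/V₁) = 2.65×8.314×217×ln(0.288) = -5940 J.
Q = ΔU + W = -5940 J.
Net over both steps: W = -12500 J, Q = -49000 J, ΔU = -36500 J.

-49000 J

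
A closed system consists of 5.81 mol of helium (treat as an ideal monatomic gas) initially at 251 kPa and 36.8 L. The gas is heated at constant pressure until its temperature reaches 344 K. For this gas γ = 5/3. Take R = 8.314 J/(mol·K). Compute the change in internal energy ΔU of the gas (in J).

11100 J

T₁ = P₁V₁/(nR) = 251×36.8/(5.81×8.314) = 191 K.
Isobaric: P stays 251 kPa; V/T = const ⇒ T₂ = 344 K, V₂ = 66.2 L.
For an ideal gas ΔU = nCvΔT with Cv = (3/2)R = 12.5 J/(mol·K).
ΔU = 5.81×12.5×(344−191) = 11100 J.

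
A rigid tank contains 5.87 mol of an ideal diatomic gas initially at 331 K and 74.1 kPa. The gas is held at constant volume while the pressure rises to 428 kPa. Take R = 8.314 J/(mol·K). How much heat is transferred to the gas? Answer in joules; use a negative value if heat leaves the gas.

V₁ = nRT₁/P₁ = 5.87×8.314×331/74.1 = 218 L.
Isochoric: V stays 218 L; P/T = const ⇒ T₂ = 1910 K, P₂ = 428 kPa.
W = 0 (no volume change).
ΔU = nCvΔT = 5.87×20.8×(1910−331) = 193000 J.
Q = ΔU = 193000 J.

193000 J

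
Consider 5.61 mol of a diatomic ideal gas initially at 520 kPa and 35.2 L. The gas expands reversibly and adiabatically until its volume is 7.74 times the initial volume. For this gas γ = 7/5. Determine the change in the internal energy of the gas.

-25600 J

T₁ = P₁V₁/(nR) = 520×35.2/(5.61×8.314) = 392 K.
Adiabatic: TV^(γ−1) = const ⇒ T₂ = 392×(0.129)^0.400 = 173 K; PV^γ = const ⇒ P₂ = 29.6 kPa.
For an ideal gas ΔU = nCvΔT with Cv = (5/2)R = 20.8 J/(mol·K).
ΔU = 5.61×20.8×(173−392) = -25600 J.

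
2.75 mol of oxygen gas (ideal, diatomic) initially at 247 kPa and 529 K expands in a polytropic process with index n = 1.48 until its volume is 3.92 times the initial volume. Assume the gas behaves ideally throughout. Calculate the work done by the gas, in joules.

12100 J

V₁ = nRT₁/P₁ = 2.75×8.314×529/247 = 49.0 L.
Polytropic n=1.48: T₂ = T₁(V₁/V₂)^(n−1) = 529×(0.255)^0.48 = 275 K; P₂ = P₁(V₁/V₂)^n = 32.7 kPa.
W = (P₁V₁−P₂V₂)/(n−1) = (247×49.0−32.7×192)/0.48 = 12100 J.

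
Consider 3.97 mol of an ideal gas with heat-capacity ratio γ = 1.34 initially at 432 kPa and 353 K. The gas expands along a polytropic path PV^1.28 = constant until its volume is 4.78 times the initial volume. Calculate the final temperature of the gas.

V₁ = nRT₁/P₁ = 3.97×8.314×353/432 = 27.0 L.
Polytropic n=1.28: T₂ = T₁(V₁/V₂)^(n−1) = 353×(0.209)^0.28 = 228 K; P₂ = P₁(V₁/V₂)^n = 58.3 kPa.

228 K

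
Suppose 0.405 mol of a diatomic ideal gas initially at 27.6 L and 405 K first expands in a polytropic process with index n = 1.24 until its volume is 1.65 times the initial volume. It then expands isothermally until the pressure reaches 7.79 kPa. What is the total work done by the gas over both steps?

2130 J

P₁ = nRT₁/V₁ = 0.405×8.314×405/27.6 = 49.4 kPa.
Step 1 — Polytropic n=1.24: T₂ = T₁(V₁/V₂)^(n−1) = 405×(0.606)^0.24 = 359 K; P₂ = P₁(V₁/V₂)^n = 26.6 kPa.
W = (P₁V₁−P₂V₂)/(n−1) = (49.4×27.6−26.6×45.5)/0.24 = 643 J.
ΔU = nCvΔT = 0.405×20.8×(359−405) = -386 J.
Q = ΔU + W = 257 J.
State after step 1: P = 26.6 kPa, V = 45.5 L, T = 359 K.
Step 2 — Isothermal: T stays 359 K; PV = const ⇒ V₂ = 155 L, P₂ = 7.79 kPa.
ΔU = 0 (ideal gas, T constant).
W = nRT ln(V₂/V₁) = 0.405×8.314×359×ln(3.41) = 1480 J.
Q = ΔU + W = 1480 J.
Net over both steps: W = 2130 J, Q = 1740 J, ΔU = -386 J.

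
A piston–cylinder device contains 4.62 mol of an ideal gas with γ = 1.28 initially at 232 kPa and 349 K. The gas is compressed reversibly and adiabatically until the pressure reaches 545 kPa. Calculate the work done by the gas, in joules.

V₁ = nRT₁/P₁ = 4.62×8.314×349/232 = 57.8 L.
Adiabatic: T₂/T₁ = (P₂/P₁)^((γ−1)/γ) ⇒ T₂ = 349×(2.35)^0.219 = 421 K; V₂ = 29.6 L.
ΔU = nCvΔT = 4.62×29.7×(421−349) = 9830 J.
Q = 0 for an adiabatic process, so W = −ΔU = -9830 J.

-9830 J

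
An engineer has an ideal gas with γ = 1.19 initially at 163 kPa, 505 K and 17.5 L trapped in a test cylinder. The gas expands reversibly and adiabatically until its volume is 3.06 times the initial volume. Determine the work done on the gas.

n = P₁V₁/(RT₁) = 163×17.5/(8.314×505) = 0.679 mol.
Adiabatic: TV^(γ−1) = const ⇒ T₂ = 505×(0.327)^0.190 = 408 K; PV^γ = const ⇒ P₂ = 43.1 kPa.
ΔU = nCvΔT = 0.679×43.8×(408−505) = -2870 J.
Q = 0 for an adiabatic process, so W = −ΔU = 2870 J.
Work done on the gas = −W_by = -2870 J.

-2870 J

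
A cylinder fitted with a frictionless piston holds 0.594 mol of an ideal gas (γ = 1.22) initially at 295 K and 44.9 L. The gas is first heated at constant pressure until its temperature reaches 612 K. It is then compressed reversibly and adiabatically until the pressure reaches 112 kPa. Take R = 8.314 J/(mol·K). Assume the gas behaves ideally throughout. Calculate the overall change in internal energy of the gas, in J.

P₁ = nRT₁/V₁ = 0.594×8.314×295/44.9 = 32.4 kPa.
Step 1 — Isobaric: P stays 32.4 kPa; V/T = const ⇒ T₂ = 612 K, V₂ = 93.1 L.
W = PΔV = 32.4×(93.1−44.9) kPa·L = 1570 J.
ΔU = nCvΔT = 0.594×37.8×(612−295) = 7120 J.
Q = ΔU + W = nCpΔT = 8680 J.
State after step 1: P = 32.4 kPa, V = 93.1 L, T = 612 K.
Step 2 — Adiabatic: T₂/T₁ = (P₂/P₁)^((γ−1)/γ) ⇒ T₂ = 612×(3.45)^0.180 = 765 K; V₂ = 33.7 L.
ΔU = nCvΔT = 0.594×37.8×(765−612) = 3440 J.
Q = 0 for an adiabatic process, so W = −ΔU = -3440 J.
Net over both steps: W = -1870 J, Q = 8680 J, ΔU = 10600 J.

10600 J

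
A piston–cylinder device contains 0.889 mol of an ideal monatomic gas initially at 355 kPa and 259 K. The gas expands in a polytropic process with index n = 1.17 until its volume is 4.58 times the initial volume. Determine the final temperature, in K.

V₁ = nRT₁/P₁ = 0.889×8.314×259/355 = 5.39 L.
Polytropic n=1.17: T₂ = T₁(V₁/V₂)^(n−1) = 259×(0.218)^0.17 = 200 K; P₂ = P₁(V₁/V₂)^n = 59.8 kPa.

200 K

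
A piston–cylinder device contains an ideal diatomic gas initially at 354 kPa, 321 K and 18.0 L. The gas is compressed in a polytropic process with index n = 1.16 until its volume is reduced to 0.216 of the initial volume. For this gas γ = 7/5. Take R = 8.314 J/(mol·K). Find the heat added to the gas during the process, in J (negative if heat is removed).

n = P₁V₁/(RT₁) = 354×18.0/(8.314×321) = 2.39 mol.
Polytropic n=1.16: T₂ = T₁(V₁/V₂)^(n−1) = 321×(4.63)^0.16 = 410 K; P₂ = P₁(V₁/V₂)^n = 2090 kPa.
W = (P₁V₁−P₂V₂)/(n−1) = (354×18.0−2090×3.89)/0.16 = -11100 J.
ΔU = nCvΔT = 2.39×20.8×(410−321) = 4430 J.
Q = ΔU + W = -6640 J.

-6640 J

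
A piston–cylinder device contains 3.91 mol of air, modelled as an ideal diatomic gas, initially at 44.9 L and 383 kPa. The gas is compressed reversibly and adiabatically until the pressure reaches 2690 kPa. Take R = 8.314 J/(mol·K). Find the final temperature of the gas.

T₁ = P₁V₁/(nR) = 383×44.9/(3.91×8.314) = 529 K.
Adiabatic: T₂/T₁ = (P₂/P₁)^((γ−1)/γ) ⇒ T₂ = 529×(7.02)^0.286 = 923 K; V₂ = 11.2 L.

923 K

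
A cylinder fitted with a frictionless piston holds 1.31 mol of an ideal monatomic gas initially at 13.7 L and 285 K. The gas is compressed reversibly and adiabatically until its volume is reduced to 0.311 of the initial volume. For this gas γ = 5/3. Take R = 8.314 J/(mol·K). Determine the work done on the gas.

P₁ = nRT₁/V₁ = 1.31×8.314×285/13.7 = 227 kPa.
Adiabatic: TV^(γ−1) = const ⇒ T₂ = 285×(3.22)^0.667 = 621 K; PV^γ = const ⇒ P₂ = 1590 kPa.
ΔU = nCvΔT = 1.31×12.5×(621−285) = 5490 J.
Q = 0 for an adiabatic process, so W = −ΔU = -5490 J.
Work done on the gas = −W_by = 5490 J.

5490 J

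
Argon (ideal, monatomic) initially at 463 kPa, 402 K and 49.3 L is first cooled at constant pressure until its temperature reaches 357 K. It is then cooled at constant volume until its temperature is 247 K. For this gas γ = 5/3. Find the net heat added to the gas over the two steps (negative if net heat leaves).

n = P₁V₁/(RT₁) = 463×49.3/(8.314×402) = 6.83 mol.
Step 1 — Isobaric: P stays 463 kPa; V/T = const ⇒ T₂ = 357 K, V₂ = 43.8 L.
W = PΔV = 463×(43.8−49.3) kPa·L = -2560 J.
ΔU = nCvΔT = 6.83×12.5×(357−402) = -3830 J.
Q = ΔU + W = nCpΔT = -6390 J.
State after step 1: P = 463 kPa, V = 43.8 L, T = 357 K.
Step 2 — Isochoric: V stays 43.8 L; P/T = const ⇒ T₂ = 247 K, P₂ = 320 kPa.
W = 0 (no volume change).
ΔU = nCvΔT = 6.83×12.5×(247−357) = -9370 J.
Q = ΔU = -9370 J.
Net over both steps: W = -2560 J, Q = -15800 J, ΔU = -13200 J.

-15800 J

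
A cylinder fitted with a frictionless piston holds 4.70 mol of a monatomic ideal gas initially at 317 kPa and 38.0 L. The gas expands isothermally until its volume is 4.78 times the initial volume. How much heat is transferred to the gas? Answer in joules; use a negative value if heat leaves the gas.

T₁ = P₁V₁/(nR) = 317×38.0/(4.70×8.314) = 308 K.
Isothermal: T stays 308 K; PV = const ⇒ V₂ = 182 L, P₂ = 66.3 kPa.
ΔU = 0 (ideal gas, T constant).
W = nRT ln(V₂/V₁) = 4.70×8.314×308×ln(4.78) = 18800 J.
Q = ΔU + W = 18800 J.

18800 J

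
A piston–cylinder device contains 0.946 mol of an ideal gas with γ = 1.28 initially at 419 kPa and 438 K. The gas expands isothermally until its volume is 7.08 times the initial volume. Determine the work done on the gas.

-6740 J

V₁ = nRT₁/P₁ = 0.946×8.314×438/419 = 8.22 L.
Isothermal: T stays 438 K; PV = const ⇒ V₂ = 58.2 L, P₂ = 59.2 kPa.
W = nRT ln(V₂/V₁) = 0.946×8.314×438×ln(7.08) = 6740 J.
Work done on the gas = −W_by = -6740 J.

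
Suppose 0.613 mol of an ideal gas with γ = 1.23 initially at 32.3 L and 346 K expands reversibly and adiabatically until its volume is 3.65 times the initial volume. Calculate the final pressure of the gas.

11.1 kPa

P₁ = nRT₁/V₁ = 0.613×8.314×346/32.3 = 54.6 kPa.
Adiabatic: TV^(γ−1) = const ⇒ T₂ = 346×(0.274)^0.230 = 257 K; PV^γ = const ⇒ P₂ = 11.1 kPa.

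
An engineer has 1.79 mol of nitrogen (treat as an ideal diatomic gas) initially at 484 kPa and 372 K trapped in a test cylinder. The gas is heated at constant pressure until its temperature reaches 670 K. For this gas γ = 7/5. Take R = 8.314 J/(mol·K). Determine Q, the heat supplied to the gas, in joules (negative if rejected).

15500 J

V₁ = nRT₁/P₁ = 1.79×8.314×372/484 = 11.4 L.
Isobaric: P stays 484 kPa; V/T = const ⇒ T₂ = 670 K, V₂ = 20.6 L.
W = PΔV = 484×(20.6−11.4) kPa·L = 4430 J.
ΔU = nCvΔT = 1.79×20.8×(670−372) = 11100 J.
Q = ΔU + W = nCpΔT = 15500 J.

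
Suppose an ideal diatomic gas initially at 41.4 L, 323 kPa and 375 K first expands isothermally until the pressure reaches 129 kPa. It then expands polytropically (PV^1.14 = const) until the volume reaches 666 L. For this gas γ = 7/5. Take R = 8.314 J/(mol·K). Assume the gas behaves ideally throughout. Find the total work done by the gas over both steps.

n = P₁V₁/(RT₁) = 323×41.4/(8.314×375) = 4.29 mol.
Step 1 — Isothermal: T stays 375 K; PV = const ⇒ V₂ = 104 L, P₂ = 129 kPa.
ΔU = 0 (ideal gas, T constant).
W = nRT ln(V₂/V₁) = 4.29×8.314×375×ln(2.50) = 12300 J.
Q = ΔU + W = 12300 J.
State after step 1: P = 129 kPa, V = 104 L, T = 375 K.
Step 2 — Polytropic n=1.14: T₂ = T₁(V₁/V₂)^(n−1) = 375×(0.156)^0.14 = 289 K; P₂ = P₁(V₁/V₂)^n = 15.5 kPa.
W = (P₁V₁−P₂V₂)/(n−1) = (129×104−15.5×666)/0.14 = 21900 J.
ΔU = nCvΔT = 4.29×20.8×(289−375) = -7660 J.
Q = ΔU + W = 14200 J.
Net over both steps: W = 34200 J, Q = 26500 J, ΔU = -7660 J.

34200 J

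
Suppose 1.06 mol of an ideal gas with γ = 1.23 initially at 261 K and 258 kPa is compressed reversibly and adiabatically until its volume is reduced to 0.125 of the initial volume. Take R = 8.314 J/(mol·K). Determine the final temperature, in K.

V₁ = nRT₁/P₁ = 1.06×8.314×261/258 = 8.92 L.
Adiabatic: TV^(γ−1) = const ⇒ T₂ = 261×(8.00)^0.230 = 421 K; PV^γ = const ⇒ P₂ = 3330 kPa.

421 K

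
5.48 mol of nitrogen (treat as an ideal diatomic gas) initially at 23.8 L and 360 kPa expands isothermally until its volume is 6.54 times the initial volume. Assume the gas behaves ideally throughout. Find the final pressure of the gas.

T₁ = P₁V₁/(nR) = 360×23.8/(5.48×8.314) = 188 K.
Isothermal: T stays 188 K; PV = const ⇒ V₂ = 156 L, P₂ = 55.0 kPa.

55.0 kPa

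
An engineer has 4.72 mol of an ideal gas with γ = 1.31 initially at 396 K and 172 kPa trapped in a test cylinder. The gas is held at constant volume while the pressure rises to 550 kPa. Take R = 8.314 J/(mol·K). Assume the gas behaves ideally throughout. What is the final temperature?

V₁ = nRT₁/P₁ = 4.72×8.314×396/172 = 90.3 L.
Isochoric: V stays 90.3 L; P/T = const ⇒ T₂ = 1270 K, P₂ = 550 kPa.

1270 K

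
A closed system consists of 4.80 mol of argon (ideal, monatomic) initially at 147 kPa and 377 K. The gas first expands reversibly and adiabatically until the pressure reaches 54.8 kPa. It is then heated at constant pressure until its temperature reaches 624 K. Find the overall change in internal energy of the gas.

V₁ = nRT₁/P₁ = 4.80×8.314×377/147 = 102 L.
Step 1 — Adiabatic: T₂/T₁ = (P₂/P₁)^((γ−1)/γ) ⇒ T₂ = 377×(0.373)^0.400 = 254 K; V₂ = 185 L.
ΔU = nCvΔT = 4.80×12.5×(254−377) = -7360 J.
Q = 0 for an adiabatic process, so W = −ΔU = 7360 J.
State after step 1: P = 54.8 kPa, V = 185 L, T = 254 K.
Step 2 — Isobaric: P stays 54.8 kPa; V/T = const ⇒ T₂ = 624 K, V₂ = 454 L.
W = PΔV = 54.8×(454−185) kPa·L = 14800 J.
ΔU = nCvΔT = 4.80×12.5×(624−254) = 22100 J.
Q = ΔU + W = nCpΔT = 36900 J.
Net over both steps: W = 22100 J, Q = 36900 J, ΔU = 14800 J.

14800 J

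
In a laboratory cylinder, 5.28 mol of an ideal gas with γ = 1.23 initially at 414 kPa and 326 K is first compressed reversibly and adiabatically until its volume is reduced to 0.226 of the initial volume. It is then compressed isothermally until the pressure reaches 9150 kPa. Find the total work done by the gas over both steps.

V₁ = nRT₁/P₁ = 5.28×8.314×326/414 = 34.6 L.
Step 1 — Adiabatic: TV^(γ−1) = const ⇒ T₂ = 326×(4.42)^0.230 = 459 K; PV^γ = const ⇒ P₂ = 2580 kPa.
ΔU = nCvΔT = 5.28×36.1×(459−326) = 25400 J.
Q = 0 for an adiabatic process, so W = −ΔU = -25400 J.
State after step 1: P = 2580 kPa, V = 7.81 L, T = 459 K.
Step 2 — Isothermal: T stays 459 K; PV = const ⇒ V₂ = 2.20 L, P₂ = 9150 kPa.
ΔU = 0 (ideal gas, T constant).
W = nRT ln(V₂/V₁) = 5.28×8.314×459×ln(0.282) = -25500 J.
Q = ΔU + W = -25500 J.
Net over both steps: W = -50900 J, Q = -25500 J, ΔU = 25400 J.

-50900 J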